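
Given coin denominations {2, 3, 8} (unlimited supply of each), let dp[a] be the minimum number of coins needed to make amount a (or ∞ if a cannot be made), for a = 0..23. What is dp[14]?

3

 a  0  1  2  3  4  5  6  7  8  9 10 11 12 13 14 15 16 17 18 19 20 21 22 23
dp  0  -  1  1  2  2  2  3  1  3  2  2  3  3  3  4  2  4  3  3  4  4  4  5
(- denotes ∞ / unreachable)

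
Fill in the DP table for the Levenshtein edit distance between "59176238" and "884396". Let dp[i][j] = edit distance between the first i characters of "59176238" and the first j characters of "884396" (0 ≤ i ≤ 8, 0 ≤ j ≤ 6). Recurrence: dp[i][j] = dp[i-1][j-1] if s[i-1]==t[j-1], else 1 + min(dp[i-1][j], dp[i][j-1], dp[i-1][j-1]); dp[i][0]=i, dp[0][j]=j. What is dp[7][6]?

7

   ''  8  8  4  3  9  6
''  0  1  2  3  4  5  6
 5  1  1  2  3  4  5  6
 9  2  2  2  3  4  4  5
 1  3  3  3  3  4  5  5
 7  4  4  4  4  4  5  6
 6  5  5  5  5  5  5  5
 2  6  6  6  6  6  6  6
 3  7  7  7  7  6  7  7
 8  8  7  7  8  7  7  8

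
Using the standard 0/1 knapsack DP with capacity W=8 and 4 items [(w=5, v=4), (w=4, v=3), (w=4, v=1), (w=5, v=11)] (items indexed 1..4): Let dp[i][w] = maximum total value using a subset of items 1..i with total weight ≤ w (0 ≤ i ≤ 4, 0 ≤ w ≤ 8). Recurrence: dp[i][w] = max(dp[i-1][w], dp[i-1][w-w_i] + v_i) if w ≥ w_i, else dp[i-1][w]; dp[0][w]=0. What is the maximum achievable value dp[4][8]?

i\w   0   1   2   3   4   5   6   7   8
  0   0   0   0   0   0   0   0   0   0
  1   0   0   0   0   0   4   4   4   4
  2   0   0   0   0   3   4   4   4   4
  3   0   0   0   0   3   4   4   4   4
  4   0   0   0   0   3  11  11  11  11

11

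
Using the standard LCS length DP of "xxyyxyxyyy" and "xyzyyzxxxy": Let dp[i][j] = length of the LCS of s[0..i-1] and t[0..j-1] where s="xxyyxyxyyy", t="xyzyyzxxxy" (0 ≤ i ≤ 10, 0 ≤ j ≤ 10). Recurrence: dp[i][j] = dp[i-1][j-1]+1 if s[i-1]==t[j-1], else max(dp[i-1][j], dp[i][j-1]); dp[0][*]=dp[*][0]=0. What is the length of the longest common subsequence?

   ''  x  y  z  y  y  z  x  x  x  y
''  0  0  0  0  0  0  0  0  0  0  0
 x  0  1  1  1  1  1  1  1  1  1  1
 x  0  1  1  1  1  1  1  2  2  2  2
 y  0  1  2  2  2  2  2  2  2  2  3
 y  0  1  2  2  3  3  3  3  3  3  3
 x  0  1  2  2  3  3  3  4  4  4  4
 y  0  1  2  2  3  4  4  4  4  4  5
 x  0  1  2  2  3  4  4  5  5  5  5
 y  0  1  2  2  3  4  4  5  5  5  6
 y  0  1  2  2  3  4  4  5  5  5  6
 y  0  1  2  2  3  4  4  5  5  5  6

6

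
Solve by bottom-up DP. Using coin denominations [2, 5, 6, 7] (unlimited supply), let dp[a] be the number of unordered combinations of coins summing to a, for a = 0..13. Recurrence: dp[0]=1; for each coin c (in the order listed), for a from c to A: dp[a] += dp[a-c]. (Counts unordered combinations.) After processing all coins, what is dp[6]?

2

after  coin     0     1     2     3     4     5     6     7     8     9    10    11    12    13
          2     1     0     1     0     1     0     1     0     1     0     1     0     1     0
          5     1     0     1     0     1     1     1     1     1     1     2     1     2     1
          6     1     0     1     0     1     1     2     1     2     1     3     2     4     2
          7     1     0     1     0     1     1     2     2     2     2     3     3     5     4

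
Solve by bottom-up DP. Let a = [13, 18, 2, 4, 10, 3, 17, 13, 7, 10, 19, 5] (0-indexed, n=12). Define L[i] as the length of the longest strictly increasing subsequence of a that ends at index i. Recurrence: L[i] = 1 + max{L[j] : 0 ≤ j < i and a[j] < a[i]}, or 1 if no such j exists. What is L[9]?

   i    0    1    2    3    4    5    6    7    8    9   10   11
a[i]   13   18    2    4   10    3   17   13    7   10   19    5
L[i]    1    2    1    2    3    2    4    4    3    4    5    3

4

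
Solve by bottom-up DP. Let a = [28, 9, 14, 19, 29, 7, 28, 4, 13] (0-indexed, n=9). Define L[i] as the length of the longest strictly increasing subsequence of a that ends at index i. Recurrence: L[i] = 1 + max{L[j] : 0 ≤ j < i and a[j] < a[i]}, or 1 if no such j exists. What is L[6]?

4

   i    0    1    2    3    4    5    6    7    8
a[i]   28    9   14   19   29    7   28    4   13
L[i]    1    1    2    3    4    1    4    1    2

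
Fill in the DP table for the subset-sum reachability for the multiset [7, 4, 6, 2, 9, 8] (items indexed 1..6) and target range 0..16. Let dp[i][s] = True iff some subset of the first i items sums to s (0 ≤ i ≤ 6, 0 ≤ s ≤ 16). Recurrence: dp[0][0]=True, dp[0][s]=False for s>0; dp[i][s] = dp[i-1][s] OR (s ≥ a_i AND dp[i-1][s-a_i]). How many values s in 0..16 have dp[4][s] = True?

12

i\s   0   1   2   3   4   5   6   7   8   9  10  11  12  13  14  15  16
  0   T   F   F   F   F   F   F   F   F   F   F   F   F   F   F   F   F
  1   T   F   F   F   F   F   F   T   F   F   F   F   F   F   F   F   F
  2   T   F   F   F   T   F   F   T   F   F   F   T   F   F   F   F   F
  3   T   F   F   F   T   F   T   T   F   F   T   T   F   T   F   F   F
  4   T   F   T   F   T   F   T   T   T   T   T   T   T   T   F   T   F
  5   T   F   T   F   T   F   T   T   T   T   T   T   T   T   F   T   T
  6   T   F   T   F   T   F   T   T   T   T   T   T   T   T   T   T   T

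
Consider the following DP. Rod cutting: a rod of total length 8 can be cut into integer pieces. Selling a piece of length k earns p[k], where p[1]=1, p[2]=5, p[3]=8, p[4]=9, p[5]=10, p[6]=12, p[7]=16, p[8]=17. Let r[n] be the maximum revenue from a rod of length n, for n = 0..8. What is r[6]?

16

   n    0    1    2    3    4    5    6    7    8
r[n]    0    1    5    8   10   13   16   18   21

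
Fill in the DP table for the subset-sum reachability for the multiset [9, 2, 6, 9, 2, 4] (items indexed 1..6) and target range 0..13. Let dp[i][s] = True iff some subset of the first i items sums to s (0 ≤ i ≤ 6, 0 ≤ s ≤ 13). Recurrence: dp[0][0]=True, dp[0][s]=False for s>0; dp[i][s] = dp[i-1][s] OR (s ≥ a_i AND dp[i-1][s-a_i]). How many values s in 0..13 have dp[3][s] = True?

6

i\s   0   1   2   3   4   5   6   7   8   9  10  11  12  13
  0   T   F   F   F   F   F   F   F   F   F   F   F   F   F
  1   T   F   F   F   F   F   F   F   F   T   F   F   F   F
  2   T   F   T   F   F   F   F   F   F   T   F   T   F   F
  3   T   F   T   F   F   F   T   F   T   T   F   T   F   F
  4   T   F   T   F   F   F   T   F   T   T   F   T   F   F
  5   T   F   T   F   T   F   T   F   T   T   T   T   F   T
  6   T   F   T   F   T   F   T   F   T   T   T   T   T   T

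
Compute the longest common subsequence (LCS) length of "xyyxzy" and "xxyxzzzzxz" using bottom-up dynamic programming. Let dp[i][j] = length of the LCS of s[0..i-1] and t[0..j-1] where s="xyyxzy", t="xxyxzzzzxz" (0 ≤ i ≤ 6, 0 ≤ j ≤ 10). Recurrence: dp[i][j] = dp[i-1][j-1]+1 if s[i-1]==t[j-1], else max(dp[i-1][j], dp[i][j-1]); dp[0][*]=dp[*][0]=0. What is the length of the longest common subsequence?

   ''  x  x  y  x  z  z  z  z  x  z
''  0  0  0  0  0  0  0  0  0  0  0
 x  0  1  1  1  1  1  1  1  1  1  1
 y  0  1  1  2  2  2  2  2  2  2  2
 y  0  1  1  2  2  2  2  2  2  2  2
 x  0  1  2  2  3  3  3  3  3  3  3
 z  0  1  2  2  3  4  4  4  4  4  4
 y  0  1  2  3  3  4  4  4  4  4  4

4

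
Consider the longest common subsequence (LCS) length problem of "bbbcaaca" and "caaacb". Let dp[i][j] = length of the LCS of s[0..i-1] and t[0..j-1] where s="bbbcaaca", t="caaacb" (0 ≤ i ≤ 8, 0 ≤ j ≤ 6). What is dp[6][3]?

   ''  c  a  a  a  c  b
''  0  0  0  0  0  0  0
 b  0  0  0  0  0  0  1
 b  0  0  0  0  0  0  1
 b  0  0  0  0  0  0  1
 c  0  1  1  1  1  1  1
 a  0  1  2  2  2  2  2
 a  0  1  2  3  3  3  3
 c  0  1  2  3  3  4  4
 a  0  1  2  3  4  4  4

3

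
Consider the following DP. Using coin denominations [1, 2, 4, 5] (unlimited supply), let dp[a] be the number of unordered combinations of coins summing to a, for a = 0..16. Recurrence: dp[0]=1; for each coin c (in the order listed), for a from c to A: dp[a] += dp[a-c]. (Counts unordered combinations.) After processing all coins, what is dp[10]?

17

after  coin     0     1     2     3     4     5     6     7     8     9    10    11    12    13    14    15    16
          1     1     1     1     1     1     1     1     1     1     1     1     1     1     1     1     1     1
          2     1     1     2     2     3     3     4     4     5     5     6     6     7     7     8     8     9
          4     1     1     2     2     4     4     6     6     9     9    12    12    16    16    20    20    25
          5     1     1     2     2     4     5     7     8    11    13    17    19    24    27    33    37    44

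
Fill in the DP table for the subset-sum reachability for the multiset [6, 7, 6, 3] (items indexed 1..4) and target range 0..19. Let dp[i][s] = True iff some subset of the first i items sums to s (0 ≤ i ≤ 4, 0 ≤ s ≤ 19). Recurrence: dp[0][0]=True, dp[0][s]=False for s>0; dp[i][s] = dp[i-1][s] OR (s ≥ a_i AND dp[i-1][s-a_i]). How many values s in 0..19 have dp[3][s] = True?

6

i\s   0   1   2   3   4   5   6   7   8   9  10  11  12  13  14  15  16  17  18  19
  0   T   F   F   F   F   F   F   F   F   F   F   F   F   F   F   F   F   F   F   F
  1   T   F   F   F   F   F   T   F   F   F   F   F   F   F   F   F   F   F   F   F
  2   T   F   F   F   F   F   T   T   F   F   F   F   F   T   F   F   F   F   F   F
  3   T   F   F   F   F   F   T   T   F   F   F   F   T   T   F   F   F   F   F   T
  4   T   F   F   T   F   F   T   T   F   T   T   F   T   T   F   T   T   F   F   T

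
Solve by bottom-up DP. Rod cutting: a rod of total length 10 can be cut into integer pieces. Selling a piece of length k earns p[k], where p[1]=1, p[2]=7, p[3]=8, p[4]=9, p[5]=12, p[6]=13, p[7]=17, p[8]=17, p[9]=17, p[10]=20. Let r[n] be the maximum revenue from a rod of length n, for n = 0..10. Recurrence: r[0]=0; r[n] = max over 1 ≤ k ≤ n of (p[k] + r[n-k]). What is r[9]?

   n    0    1    2    3    4    5    6    7    8    9   10
r[n]    0    1    7    8   14   15   21   22   28   29   35

29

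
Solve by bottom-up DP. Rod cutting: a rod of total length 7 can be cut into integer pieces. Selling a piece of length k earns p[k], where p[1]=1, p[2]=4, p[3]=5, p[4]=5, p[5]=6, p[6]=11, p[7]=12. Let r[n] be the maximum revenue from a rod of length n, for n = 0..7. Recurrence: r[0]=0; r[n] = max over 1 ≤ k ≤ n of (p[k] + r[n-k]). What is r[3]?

   n    0    1    2    3    4    5    6    7
r[n]    0    1    4    5    8    9   12   13

5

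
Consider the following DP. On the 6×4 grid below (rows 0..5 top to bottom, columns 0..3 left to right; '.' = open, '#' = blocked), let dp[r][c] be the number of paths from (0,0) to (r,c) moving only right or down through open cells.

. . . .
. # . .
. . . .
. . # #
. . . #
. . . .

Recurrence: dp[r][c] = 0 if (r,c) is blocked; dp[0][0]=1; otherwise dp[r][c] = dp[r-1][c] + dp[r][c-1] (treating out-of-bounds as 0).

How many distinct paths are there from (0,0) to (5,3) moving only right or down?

7

r\c   0   1   2   3
  0   1   1   1   1
  1   1   0   1   2
  2   1   1   2   4
  3   1   2   0   0
  4   1   3   3   0
  5   1   4   7   7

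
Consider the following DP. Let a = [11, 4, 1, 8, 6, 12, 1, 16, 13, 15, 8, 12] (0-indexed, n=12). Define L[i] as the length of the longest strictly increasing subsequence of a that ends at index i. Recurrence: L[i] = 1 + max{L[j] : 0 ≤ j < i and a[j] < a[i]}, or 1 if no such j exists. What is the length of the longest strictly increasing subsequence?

5

   i    0    1    2    3    4    5    6    7    8    9   10   11
a[i]   11    4    1    8    6   12    1   16   13   15    8   12
L[i]    1    1    1    2    2    3    1    4    4    5    3    4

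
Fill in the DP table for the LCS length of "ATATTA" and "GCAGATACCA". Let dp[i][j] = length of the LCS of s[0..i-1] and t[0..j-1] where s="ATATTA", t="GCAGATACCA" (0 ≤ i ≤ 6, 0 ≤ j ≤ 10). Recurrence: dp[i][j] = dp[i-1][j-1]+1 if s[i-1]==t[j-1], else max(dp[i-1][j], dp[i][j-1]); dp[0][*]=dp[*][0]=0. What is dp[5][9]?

3

   ''  G  C  A  G  A  T  A  C  C  A
''  0  0  0  0  0  0  0  0  0  0  0
 A  0  0  0  1  1  1  1  1  1  1  1
 T  0  0  0  1  1  1  2  2  2  2  2
 A  0  0  0  1  1  2  2  3  3  3  3
 T  0  0  0  1  1  2  3  3  3  3  3
 T  0  0  0  1  1  2  3  3  3  3  3
 A  0  0  0  1  1  2  3  4  4  4  4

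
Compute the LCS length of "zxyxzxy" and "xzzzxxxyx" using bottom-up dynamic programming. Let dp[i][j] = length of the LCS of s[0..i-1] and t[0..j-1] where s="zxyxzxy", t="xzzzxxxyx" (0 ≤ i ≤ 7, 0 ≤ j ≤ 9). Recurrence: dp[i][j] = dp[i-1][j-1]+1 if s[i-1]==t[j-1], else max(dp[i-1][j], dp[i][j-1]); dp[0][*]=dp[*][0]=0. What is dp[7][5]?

3

   ''  x  z  z  z  x  x  x  y  x
''  0  0  0  0  0  0  0  0  0  0
 z  0  0  1  1  1  1  1  1  1  1
 x  0  1  1  1  1  2  2  2  2  2
 y  0  1  1  1  1  2  2  2  3  3
 x  0  1  1  1  1  2  3  3  3  4
 z  0  1  2  2  2  2  3  3  3  4
 x  0  1  2  2  2  3  3  4  4  4
 y  0  1  2  2  2  3  3  4  5  5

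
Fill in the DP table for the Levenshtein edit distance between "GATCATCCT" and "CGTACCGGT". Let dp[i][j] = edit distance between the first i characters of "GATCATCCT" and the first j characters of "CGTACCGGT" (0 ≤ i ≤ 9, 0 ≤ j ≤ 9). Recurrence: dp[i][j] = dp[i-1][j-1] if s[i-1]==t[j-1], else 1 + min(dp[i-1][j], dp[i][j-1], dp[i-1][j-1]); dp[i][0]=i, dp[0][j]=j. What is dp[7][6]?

4

   ''  C  G  T  A  C  C  G  G  T
''  0  1  2  3  4  5  6  7  8  9
 G  1  1  1  2  3  4  5  6  7  8
 A  2  2  2  2  2  3  4  5  6  7
 T  3  3  3  2  3  3  4  5  6  6
 C  4  3  4  3  3  3  3  4  5  6
 A  5  4  4  4  3  4  4  4  5  6
 T  6  5  5  4  4  4  5  5  5  5
 C  7  6  6  5  5  4  4  5  6  6
 C  8  7  7  6  6  5  4  5  6  7
 T  9  8  8  7  7  6  5  5  6  6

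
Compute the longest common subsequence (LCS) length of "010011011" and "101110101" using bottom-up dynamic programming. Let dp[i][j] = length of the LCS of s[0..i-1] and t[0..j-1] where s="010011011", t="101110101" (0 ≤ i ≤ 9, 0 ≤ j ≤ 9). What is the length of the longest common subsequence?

   ''  1  0  1  1  1  0  1  0  1
''  0  0  0  0  0  0  0  0  0  0
 0  0  0  1  1  1  1  1  1  1  1
 1  0  1  1  2  2  2  2  2  2  2
 0  0  1  2  2  2  2  3  3  3  3
 0  0  1  2  2  2  2  3  3  4  4
 1  0  1  2  3  3  3  3  4  4  5
 1  0  1  2  3  4  4  4  4  4  5
 0  0  1  2  3  4  4  5  5  5  5
 1  0  1  2  3  4  5  5  6  6  6
 1  0  1  2  3  4  5  5  6  6  7

7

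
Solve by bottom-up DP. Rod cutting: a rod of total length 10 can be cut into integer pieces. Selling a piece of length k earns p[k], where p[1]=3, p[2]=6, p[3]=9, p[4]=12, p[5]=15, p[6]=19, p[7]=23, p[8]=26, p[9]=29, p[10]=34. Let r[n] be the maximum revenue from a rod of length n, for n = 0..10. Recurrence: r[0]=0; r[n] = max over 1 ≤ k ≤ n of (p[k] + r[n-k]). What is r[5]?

   n    0    1    2    3    4    5    6    7    8    9   10
r[n]    0    3    6    9   12   15   19   23   26   29   34

15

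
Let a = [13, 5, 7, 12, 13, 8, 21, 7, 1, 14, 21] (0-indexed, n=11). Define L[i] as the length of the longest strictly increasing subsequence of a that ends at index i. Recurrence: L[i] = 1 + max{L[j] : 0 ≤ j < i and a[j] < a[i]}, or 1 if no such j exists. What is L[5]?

3

   i    0    1    2    3    4    5    6    7    8    9   10
a[i]   13    5    7   12   13    8   21    7    1   14   21
L[i]    1    1    2    3    4    3    5    2    1    5    6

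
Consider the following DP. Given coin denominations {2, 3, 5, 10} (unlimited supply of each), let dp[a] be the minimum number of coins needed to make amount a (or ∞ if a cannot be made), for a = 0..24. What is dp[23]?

3

 a  0  1  2  3  4  5  6  7  8  9 10 11 12 13 14 15 16 17 18 19 20 21 22 23 24
dp  0  -  1  1  2  1  2  2  2  3  1  3  2  2  3  2  3  3  3  4  2  4  3  3  4
(- denotes ∞ / unreachable)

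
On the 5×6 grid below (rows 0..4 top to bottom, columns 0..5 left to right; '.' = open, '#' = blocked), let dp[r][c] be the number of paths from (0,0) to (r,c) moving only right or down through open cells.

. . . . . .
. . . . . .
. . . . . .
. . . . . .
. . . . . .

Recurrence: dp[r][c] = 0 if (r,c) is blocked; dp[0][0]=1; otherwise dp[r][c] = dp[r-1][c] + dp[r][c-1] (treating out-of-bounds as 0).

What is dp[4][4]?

70

r\c   0   1   2   3   4   5
  0   1   1   1   1   1   1
  1   1   2   3   4   5   6
  2   1   3   6  10  15  21
  3   1   4  10  20  35  56
  4   1   5  15  35  70 126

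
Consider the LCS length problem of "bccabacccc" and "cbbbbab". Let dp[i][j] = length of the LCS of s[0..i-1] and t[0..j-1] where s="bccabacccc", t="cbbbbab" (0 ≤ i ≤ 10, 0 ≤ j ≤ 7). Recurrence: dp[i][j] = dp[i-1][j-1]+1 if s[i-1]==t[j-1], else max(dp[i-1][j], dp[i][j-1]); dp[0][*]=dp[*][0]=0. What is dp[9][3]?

2

   ''  c  b  b  b  b  a  b
''  0  0  0  0  0  0  0  0
 b  0  0  1  1  1  1  1  1
 c  0  1  1  1  1  1  1  1
 c  0  1  1  1  1  1  1  1
 a  0  1  1  1  1  1  2  2
 b  0  1  2  2  2  2  2  3
 a  0  1  2  2  2  2  3  3
 c  0  1  2  2  2  2  3  3
 c  0  1  2  2  2  2  3  3
 c  0  1  2  2  2  2  3  3
 c  0  1  2  2  2  2  3  3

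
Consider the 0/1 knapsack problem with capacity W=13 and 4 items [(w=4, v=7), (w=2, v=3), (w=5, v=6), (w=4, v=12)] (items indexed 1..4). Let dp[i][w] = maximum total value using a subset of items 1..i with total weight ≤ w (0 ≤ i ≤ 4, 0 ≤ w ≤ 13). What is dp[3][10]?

i\w   0   1   2   3   4   5   6   7   8   9  10  11  12  13
  0   0   0   0   0   0   0   0   0   0   0   0   0   0   0
  1   0   0   0   0   7   7   7   7   7   7   7   7   7   7
  2   0   0   3   3   7   7  10  10  10  10  10  10  10  10
  3   0   0   3   3   7   7  10  10  10  13  13  16  16  16
  4   0   0   3   3  12  12  15  15  19  19  22  22  22  25

13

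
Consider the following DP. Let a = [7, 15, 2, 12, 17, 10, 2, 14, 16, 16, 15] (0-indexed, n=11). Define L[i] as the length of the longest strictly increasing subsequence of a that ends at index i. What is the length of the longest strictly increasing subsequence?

4

   i    0    1    2    3    4    5    6    7    8    9   10
a[i]    7   15    2   12   17   10    2   14   16   16   15
L[i]    1    2    1    2    3    2    1    3    4    4    4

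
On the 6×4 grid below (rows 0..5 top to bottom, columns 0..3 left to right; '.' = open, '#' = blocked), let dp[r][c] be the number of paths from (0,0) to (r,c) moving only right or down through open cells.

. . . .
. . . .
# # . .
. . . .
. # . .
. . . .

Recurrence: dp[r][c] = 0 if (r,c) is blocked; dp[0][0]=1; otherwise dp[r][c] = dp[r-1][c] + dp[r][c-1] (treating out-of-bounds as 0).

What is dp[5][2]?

3

r\c   0   1   2   3
  0   1   1   1   1
  1   1   2   3   4
  2   0   0   3   7
  3   0   0   3  10
  4   0   0   3  13
  5   0   0   3  16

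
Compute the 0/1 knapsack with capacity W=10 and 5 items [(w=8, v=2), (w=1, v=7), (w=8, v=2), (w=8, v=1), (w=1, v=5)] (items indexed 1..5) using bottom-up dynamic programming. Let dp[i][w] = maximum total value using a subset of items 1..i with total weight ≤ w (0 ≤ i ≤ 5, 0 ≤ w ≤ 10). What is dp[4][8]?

i\w   0   1   2   3   4   5   6   7   8   9  10
  0   0   0   0   0   0   0   0   0   0   0   0
  1   0   0   0   0   0   0   0   0   2   2   2
  2   0   7   7   7   7   7   7   7   7   9   9
  3   0   7   7   7   7   7   7   7   7   9   9
  4   0   7   7   7   7   7   7   7   7   9   9
  5   0   7  12  12  12  12  12  12  12  12  14

7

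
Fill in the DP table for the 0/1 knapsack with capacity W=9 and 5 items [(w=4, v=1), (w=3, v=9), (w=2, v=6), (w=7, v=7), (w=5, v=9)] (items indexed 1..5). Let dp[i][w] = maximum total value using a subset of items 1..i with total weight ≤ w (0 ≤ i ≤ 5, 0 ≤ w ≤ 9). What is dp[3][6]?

i\w   0   1   2   3   4   5   6   7   8   9
  0   0   0   0   0   0   0   0   0   0   0
  1   0   0   0   0   1   1   1   1   1   1
  2   0   0   0   9   9   9   9  10  10  10
  3   0   0   6   9   9  15  15  15  15  16
  4   0   0   6   9   9  15  15  15  15  16
  5   0   0   6   9   9  15  15  15  18  18

15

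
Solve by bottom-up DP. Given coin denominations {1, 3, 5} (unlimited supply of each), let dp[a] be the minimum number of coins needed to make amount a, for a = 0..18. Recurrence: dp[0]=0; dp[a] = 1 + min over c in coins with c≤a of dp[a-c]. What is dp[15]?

3

 a  0  1  2  3  4  5  6  7  8  9 10 11 12 13 14 15 16 17 18
dp  0  1  2  1  2  1  2  3  2  3  2  3  4  3  4  3  4  5  4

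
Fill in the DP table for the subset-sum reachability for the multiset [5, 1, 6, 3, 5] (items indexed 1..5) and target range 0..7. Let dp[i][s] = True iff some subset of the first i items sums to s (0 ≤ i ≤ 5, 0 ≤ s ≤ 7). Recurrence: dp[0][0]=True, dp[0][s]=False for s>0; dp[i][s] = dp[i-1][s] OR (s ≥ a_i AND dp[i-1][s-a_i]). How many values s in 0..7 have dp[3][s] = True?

i\s   0   1   2   3   4   5   6   7
  0   T   F   F   F   F   F   F   F
  1   T   F   F   F   F   T   F   F
  2   T   T   F   F   F   T   T   F
  3   T   T   F   F   F   T   T   T
  4   T   T   F   T   T   T   T   T
  5   T   T   F   T   T   T   T   T

5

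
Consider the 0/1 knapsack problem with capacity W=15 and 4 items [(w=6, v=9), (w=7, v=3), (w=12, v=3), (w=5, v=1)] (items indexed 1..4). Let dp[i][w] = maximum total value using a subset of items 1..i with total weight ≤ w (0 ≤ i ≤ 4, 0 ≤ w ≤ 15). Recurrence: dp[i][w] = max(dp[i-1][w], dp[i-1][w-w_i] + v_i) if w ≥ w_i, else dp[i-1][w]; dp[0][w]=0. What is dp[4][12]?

i\w   0   1   2   3   4   5   6   7   8   9  10  11  12  13  14  15
  0   0   0   0   0   0   0   0   0   0   0   0   0   0   0   0   0
  1   0   0   0   0   0   0   9   9   9   9   9   9   9   9   9   9
  2   0   0   0   0   0   0   9   9   9   9   9   9   9  12  12  12
  3   0   0   0   0   0   0   9   9   9   9   9   9   9  12  12  12
  4   0   0   0   0   0   1   9   9   9   9   9  10  10  12  12  12

10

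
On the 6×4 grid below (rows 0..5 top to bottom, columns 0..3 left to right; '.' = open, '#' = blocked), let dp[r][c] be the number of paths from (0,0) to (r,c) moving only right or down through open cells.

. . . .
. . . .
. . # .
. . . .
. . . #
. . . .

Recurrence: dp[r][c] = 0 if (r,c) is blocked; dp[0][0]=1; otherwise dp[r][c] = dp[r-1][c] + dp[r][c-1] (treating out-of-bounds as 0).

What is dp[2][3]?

r\c   0   1   2   3
  0   1   1   1   1
  1   1   2   3   4
  2   1   3   0   4
  3   1   4   4   8
  4   1   5   9   0
  5   1   6  15  15

4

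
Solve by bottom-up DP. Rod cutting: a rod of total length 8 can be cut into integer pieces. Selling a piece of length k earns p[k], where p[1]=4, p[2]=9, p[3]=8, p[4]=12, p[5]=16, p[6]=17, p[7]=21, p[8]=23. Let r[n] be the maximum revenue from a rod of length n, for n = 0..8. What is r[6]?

   n    0    1    2    3    4    5    6    7    8
r[n]    0    4    9   13   18   22   27   31   36

27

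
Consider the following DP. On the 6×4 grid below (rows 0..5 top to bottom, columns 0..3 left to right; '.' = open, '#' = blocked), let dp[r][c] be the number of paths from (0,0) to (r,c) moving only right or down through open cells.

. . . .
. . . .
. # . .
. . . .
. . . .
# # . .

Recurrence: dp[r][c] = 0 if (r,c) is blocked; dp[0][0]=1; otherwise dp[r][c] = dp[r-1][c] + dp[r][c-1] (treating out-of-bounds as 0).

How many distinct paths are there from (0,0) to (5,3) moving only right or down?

23

r\c   0   1   2   3
  0   1   1   1   1
  1   1   2   3   4
  2   1   0   3   7
  3   1   1   4  11
  4   1   2   6  17
  5   0   0   6  23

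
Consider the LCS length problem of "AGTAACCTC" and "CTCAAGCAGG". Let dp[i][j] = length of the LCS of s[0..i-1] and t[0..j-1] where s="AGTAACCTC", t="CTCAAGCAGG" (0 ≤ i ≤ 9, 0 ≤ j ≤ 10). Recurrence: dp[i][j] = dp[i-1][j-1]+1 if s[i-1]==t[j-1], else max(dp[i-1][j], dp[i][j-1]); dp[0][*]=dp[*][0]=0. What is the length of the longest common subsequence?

4

   ''  C  T  C  A  A  G  C  A  G  G
''  0  0  0  0  0  0  0  0  0  0  0
 A  0  0  0  0  1  1  1  1  1  1  1
 G  0  0  0  0  1  1  2  2  2  2  2
 T  0  0  1  1  1  1  2  2  2  2  2
 A  0  0  1  1  2  2  2  2  3  3  3
 A  0  0  1  1  2  3  3  3  3  3  3
 C  0  1  1  2  2  3  3  4  4  4  4
 C  0  1  1  2  2  3  3  4  4  4  4
 T  0  1  2  2  2  3  3  4  4  4  4
 C  0  1  2  3  3  3  3  4  4  4  4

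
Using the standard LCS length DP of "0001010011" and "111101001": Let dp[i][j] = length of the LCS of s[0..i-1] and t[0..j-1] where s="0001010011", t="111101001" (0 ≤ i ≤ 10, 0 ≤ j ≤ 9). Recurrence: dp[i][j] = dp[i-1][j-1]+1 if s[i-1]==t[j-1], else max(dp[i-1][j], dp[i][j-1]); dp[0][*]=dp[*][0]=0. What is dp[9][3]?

3

   ''  1  1  1  1  0  1  0  0  1
''  0  0  0  0  0  0  0  0  0  0
 0  0  0  0  0  0  1  1  1  1  1
 0  0  0  0  0  0  1  1  2  2  2
 0  0  0  0  0  0  1  1  2  3  3
 1  0  1  1  1  1  1  2  2  3  4
 0  0  1  1  1  1  2  2  3  3  4
 1  0  1  2  2  2  2  3  3  3  4
 0  0  1  2  2  2  3  3  4  4  4
 0  0  1  2  2  2  3  3  4  5  5
 1  0  1  2  3  3  3  4  4  5  6
 1  0  1  2  3  4  4  4  4  5  6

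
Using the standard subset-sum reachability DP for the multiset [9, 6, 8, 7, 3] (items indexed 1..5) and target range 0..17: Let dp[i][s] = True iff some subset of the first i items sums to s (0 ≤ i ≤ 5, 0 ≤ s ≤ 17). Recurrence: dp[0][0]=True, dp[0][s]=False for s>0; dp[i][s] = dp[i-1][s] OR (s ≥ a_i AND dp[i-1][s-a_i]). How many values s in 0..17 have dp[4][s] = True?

i\s   0   1   2   3   4   5   6   7   8   9  10  11  12  13  14  15  16  17
  0   T   F   F   F   F   F   F   F   F   F   F   F   F   F   F   F   F   F
  1   T   F   F   F   F   F   F   F   F   T   F   F   F   F   F   F   F   F
  2   T   F   F   F   F   F   T   F   F   T   F   F   F   F   F   T   F   F
  3   T   F   F   F   F   F   T   F   T   T   F   F   F   F   T   T   F   T
  4   T   F   F   F   F   F   T   T   T   T   F   F   F   T   T   T   T   T
  5   T   F   F   T   F   F   T   T   T   T   T   T   T   T   T   T   T   T

10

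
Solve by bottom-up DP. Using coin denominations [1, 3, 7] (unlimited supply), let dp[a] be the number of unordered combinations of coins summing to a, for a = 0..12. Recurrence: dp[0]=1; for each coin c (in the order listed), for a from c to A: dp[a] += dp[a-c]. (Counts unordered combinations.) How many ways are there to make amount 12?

7

after  coin     0     1     2     3     4     5     6     7     8     9    10    11    12
          1     1     1     1     1     1     1     1     1     1     1     1     1     1
          3     1     1     1     2     2     2     3     3     3     4     4     4     5
          7     1     1     1     2     2     2     3     4     4     5     6     6     7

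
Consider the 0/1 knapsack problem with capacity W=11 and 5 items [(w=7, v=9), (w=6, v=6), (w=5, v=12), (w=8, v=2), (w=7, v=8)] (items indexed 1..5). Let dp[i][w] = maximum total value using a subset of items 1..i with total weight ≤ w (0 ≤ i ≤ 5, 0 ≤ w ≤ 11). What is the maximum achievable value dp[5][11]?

i\w   0   1   2   3   4   5   6   7   8   9  10  11
  0   0   0   0   0   0   0   0   0   0   0   0   0
  1   0   0   0   0   0   0   0   9   9   9   9   9
  2   0   0   0   0   0   0   6   9   9   9   9   9
  3   0   0   0   0   0  12  12  12  12  12  12  18
  4   0   0   0   0   0  12  12  12  12  12  12  18
  5   0   0   0   0   0  12  12  12  12  12  12  18

18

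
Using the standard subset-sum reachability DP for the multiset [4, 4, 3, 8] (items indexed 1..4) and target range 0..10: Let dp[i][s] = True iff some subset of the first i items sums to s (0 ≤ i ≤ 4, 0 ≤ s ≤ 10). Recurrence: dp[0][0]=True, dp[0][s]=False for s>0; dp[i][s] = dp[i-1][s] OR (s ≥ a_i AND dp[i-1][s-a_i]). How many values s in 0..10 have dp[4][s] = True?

5

i\s   0   1   2   3   4   5   6   7   8   9  10
  0   T   F   F   F   F   F   F   F   F   F   F
  1   T   F   F   F   T   F   F   F   F   F   F
  2   T   F   F   F   T   F   F   F   T   F   F
  3   T   F   F   T   T   F   F   T   T   F   F
  4   T   F   F   T   T   F   F   T   T   F   F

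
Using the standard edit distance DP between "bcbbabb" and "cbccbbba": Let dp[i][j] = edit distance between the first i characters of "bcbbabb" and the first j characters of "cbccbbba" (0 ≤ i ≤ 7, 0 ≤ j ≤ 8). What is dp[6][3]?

4

   ''  c  b  c  c  b  b  b  a
''  0  1  2  3  4  5  6  7  8
 b  1  1  1  2  3  4  5  6  7
 c  2  1  2  1  2  3  4  5  6
 b  3  2  1  2  2  2  3  4  5
 b  4  3  2  2  3  2  2  3  4
 a  5  4  3  3  3  3  3  3  3
 b  6  5  4  4  4  3  3  3  4
 b  7  6  5  5  5  4  3  3  4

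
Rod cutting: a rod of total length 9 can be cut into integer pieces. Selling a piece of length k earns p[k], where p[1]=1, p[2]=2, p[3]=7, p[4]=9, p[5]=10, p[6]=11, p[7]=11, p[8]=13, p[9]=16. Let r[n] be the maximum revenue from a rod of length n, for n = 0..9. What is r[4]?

9

   n    0    1    2    3    4    5    6    7    8    9
r[n]    0    1    2    7    9   10   14   16   18   21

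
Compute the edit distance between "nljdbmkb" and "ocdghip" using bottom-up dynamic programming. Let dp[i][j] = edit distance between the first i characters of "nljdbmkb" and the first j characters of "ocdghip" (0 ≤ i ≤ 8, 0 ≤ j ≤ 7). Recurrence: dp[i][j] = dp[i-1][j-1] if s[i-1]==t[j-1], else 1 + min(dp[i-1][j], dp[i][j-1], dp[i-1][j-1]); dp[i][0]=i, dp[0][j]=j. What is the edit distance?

   ''  o  c  d  g  h  i  p
''  0  1  2  3  4  5  6  7
 n  1  1  2  3  4  5  6  7
 l  2  2  2  3  4  5  6  7
 j  3  3  3  3  4  5  6  7
 d  4  4  4  3  4  5  6  7
 b  5  5  5  4  4  5  6  7
 m  6  6  6  5  5  5  6  7
 k  7  7  7  6  6  6  6  7
 b  8  8  8  7  7  7  7  7

7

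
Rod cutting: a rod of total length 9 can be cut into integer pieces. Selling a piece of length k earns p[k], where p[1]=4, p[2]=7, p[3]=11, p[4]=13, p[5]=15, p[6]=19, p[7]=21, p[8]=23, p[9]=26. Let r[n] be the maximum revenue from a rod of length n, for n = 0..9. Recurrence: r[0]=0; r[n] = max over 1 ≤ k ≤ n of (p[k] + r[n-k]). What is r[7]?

28

   n    0    1    2    3    4    5    6    7    8    9
r[n]    0    4    8   12   16   20   24   28   32   36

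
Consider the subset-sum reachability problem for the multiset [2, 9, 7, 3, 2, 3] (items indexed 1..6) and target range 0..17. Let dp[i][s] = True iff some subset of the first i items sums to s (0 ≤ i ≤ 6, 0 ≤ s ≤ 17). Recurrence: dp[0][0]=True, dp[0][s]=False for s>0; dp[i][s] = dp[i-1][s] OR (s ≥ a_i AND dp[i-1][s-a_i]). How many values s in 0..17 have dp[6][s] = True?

17

i\s   0   1   2   3   4   5   6   7   8   9  10  11  12  13  14  15  16  17
  0   T   F   F   F   F   F   F   F   F   F   F   F   F   F   F   F   F   F
  1   T   F   T   F   F   F   F   F   F   F   F   F   F   F   F   F   F   F
  2   T   F   T   F   F   F   F   F   F   T   F   T   F   F   F   F   F   F
  3   T   F   T   F   F   F   F   T   F   T   F   T   F   F   F   F   T   F
  4   T   F   T   T   F   T   F   T   F   T   T   T   T   F   T   F   T   F
  5   T   F   T   T   T   T   F   T   F   T   T   T   T   T   T   F   T   F
  6   T   F   T   T   T   T   T   T   T   T   T   T   T   T   T   T   T   T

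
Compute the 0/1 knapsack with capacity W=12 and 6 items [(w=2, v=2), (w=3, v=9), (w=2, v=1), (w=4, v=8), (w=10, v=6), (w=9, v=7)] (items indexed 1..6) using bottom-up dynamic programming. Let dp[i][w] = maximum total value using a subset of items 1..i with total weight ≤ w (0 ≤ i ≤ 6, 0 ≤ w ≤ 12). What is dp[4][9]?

19

i\w   0   1   2   3   4   5   6   7   8   9  10  11  12
  0   0   0   0   0   0   0   0   0   0   0   0   0   0
  1   0   0   2   2   2   2   2   2   2   2   2   2   2
  2   0   0   2   9   9  11  11  11  11  11  11  11  11
  3   0   0   2   9   9  11  11  12  12  12  12  12  12
  4   0   0   2   9   9  11  11  17  17  19  19  20  20
  5   0   0   2   9   9  11  11  17  17  19  19  20  20
  6   0   0   2   9   9  11  11  17  17  19  19  20  20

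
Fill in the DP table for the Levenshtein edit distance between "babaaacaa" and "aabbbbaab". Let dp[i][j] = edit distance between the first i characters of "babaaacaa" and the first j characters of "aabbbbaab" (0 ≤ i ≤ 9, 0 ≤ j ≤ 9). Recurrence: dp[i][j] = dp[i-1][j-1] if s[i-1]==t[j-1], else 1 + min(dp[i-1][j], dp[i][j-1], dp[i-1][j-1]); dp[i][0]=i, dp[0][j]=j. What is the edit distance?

6

   ''  a  a  b  b  b  b  a  a  b
''  0  1  2  3  4  5  6  7  8  9
 b  1  1  2  2  3  4  5  6  7  8
 a  2  1  1  2  3  4  5  5  6  7
 b  3  2  2  1  2  3  4  5  6  6
 a  4  3  2  2  2  3  4  4  5  6
 a  5  4  3  3  3  3  4  4  4  5
 a  6  5  4  4  4  4  4  4  4  5
 c  7  6  5  5  5  5  5  5  5  5
 a  8  7  6  6  6  6  6  5  5  6
 a  9  8  7  7  7  7  7  6  5  6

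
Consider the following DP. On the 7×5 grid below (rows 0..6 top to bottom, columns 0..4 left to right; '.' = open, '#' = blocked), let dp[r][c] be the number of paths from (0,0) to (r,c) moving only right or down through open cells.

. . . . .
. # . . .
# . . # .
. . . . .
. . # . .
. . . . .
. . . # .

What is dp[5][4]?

6

r\c   0   1   2   3   4
  0   1   1   1   1   1
  1   1   0   1   2   3
  2   0   0   1   0   3
  3   0   0   1   1   4
  4   0   0   0   1   5
  5   0   0   0   1   6
  6   0   0   0   0   6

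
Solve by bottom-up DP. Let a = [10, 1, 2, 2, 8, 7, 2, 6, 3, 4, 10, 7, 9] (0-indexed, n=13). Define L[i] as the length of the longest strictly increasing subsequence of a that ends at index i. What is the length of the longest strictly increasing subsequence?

6

   i    0    1    2    3    4    5    6    7    8    9   10   11   12
a[i]   10    1    2    2    8    7    2    6    3    4   10    7    9
L[i]    1    1    2    2    3    3    2    3    3    4    5    5    6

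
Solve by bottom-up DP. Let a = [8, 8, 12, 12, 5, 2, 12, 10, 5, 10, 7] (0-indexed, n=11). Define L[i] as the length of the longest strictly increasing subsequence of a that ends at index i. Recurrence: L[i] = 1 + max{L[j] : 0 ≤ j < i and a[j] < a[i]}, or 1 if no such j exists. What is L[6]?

   i    0    1    2    3    4    5    6    7    8    9   10
a[i]    8    8   12   12    5    2   12   10    5   10    7
L[i]    1    1    2    2    1    1    2    2    2    3    3

2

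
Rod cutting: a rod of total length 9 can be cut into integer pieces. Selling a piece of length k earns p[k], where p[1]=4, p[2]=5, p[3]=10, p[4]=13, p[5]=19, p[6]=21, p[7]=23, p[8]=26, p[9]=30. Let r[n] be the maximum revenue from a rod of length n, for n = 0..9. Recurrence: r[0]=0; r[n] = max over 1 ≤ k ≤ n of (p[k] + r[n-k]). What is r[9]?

   n    0    1    2    3    4    5    6    7    8    9
r[n]    0    4    8   12   16   20   24   28   32   36

36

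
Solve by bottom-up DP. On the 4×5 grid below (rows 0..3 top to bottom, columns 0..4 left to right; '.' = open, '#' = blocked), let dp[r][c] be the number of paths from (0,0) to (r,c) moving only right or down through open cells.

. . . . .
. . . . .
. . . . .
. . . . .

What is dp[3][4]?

r\c   0   1   2   3   4
  0   1   1   1   1   1
  1   1   2   3   4   5
  2   1   3   6  10  15
  3   1   4  10  20  35

35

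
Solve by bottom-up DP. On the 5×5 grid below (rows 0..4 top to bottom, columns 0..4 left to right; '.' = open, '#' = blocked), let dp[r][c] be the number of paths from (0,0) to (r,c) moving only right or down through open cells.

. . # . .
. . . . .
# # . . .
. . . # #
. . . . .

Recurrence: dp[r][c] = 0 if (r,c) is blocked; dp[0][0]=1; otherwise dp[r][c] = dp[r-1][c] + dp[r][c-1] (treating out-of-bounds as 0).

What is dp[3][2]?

r\c   0   1   2   3   4
  0   1   1   0   0   0
  1   1   2   2   2   2
  2   0   0   2   4   6
  3   0   0   2   0   0
  4   0   0   2   2   2

2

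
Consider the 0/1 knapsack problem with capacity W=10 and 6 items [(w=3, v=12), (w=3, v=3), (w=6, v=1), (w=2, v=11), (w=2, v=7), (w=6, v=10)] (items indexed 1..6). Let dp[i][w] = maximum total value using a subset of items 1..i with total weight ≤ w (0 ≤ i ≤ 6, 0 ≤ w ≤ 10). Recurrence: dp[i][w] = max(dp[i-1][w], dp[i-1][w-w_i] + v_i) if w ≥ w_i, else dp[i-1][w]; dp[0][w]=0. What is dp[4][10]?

i\w   0   1   2   3   4   5   6   7   8   9  10
  0   0   0   0   0   0   0   0   0   0   0   0
  1   0   0   0  12  12  12  12  12  12  12  12
  2   0   0   0  12  12  12  15  15  15  15  15
  3   0   0   0  12  12  12  15  15  15  15  15
  4   0   0  11  12  12  23  23  23  26  26  26
  5   0   0  11  12  18  23  23  30  30  30  33
  6   0   0  11  12  18  23  23  30  30  30  33

26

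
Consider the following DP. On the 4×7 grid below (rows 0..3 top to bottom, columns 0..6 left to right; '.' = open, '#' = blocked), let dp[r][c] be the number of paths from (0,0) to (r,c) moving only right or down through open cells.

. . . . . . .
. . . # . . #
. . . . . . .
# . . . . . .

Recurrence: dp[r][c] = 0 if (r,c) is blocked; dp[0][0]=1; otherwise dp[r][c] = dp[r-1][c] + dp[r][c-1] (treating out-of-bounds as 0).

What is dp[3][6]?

r\c   0   1   2   3   4   5   6
  0   1   1   1   1   1   1   1
  1   1   2   3   0   1   2   0
  2   1   3   6   6   7   9   9
  3   0   3   9  15  22  31  40

40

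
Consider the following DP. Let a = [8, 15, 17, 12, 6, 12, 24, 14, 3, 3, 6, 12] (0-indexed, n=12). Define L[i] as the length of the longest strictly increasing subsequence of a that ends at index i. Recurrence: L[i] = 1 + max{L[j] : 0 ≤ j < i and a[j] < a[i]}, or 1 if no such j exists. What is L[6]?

   i    0    1    2    3    4    5    6    7    8    9   10   11
a[i]    8   15   17   12    6   12   24   14    3    3    6   12
L[i]    1    2    3    2    1    2    4    3    1    1    2    3

4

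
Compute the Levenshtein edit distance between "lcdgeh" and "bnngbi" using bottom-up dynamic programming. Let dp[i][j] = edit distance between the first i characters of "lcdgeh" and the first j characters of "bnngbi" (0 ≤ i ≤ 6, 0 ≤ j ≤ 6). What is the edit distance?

   ''  b  n  n  g  b  i
''  0  1  2  3  4  5  6
 l  1  1  2  3  4  5  6
 c  2  2  2  3  4  5  6
 d  3  3  3  3  4  5  6
 g  4  4  4  4  3  4  5
 e  5  5  5  5  4  4  5
 h  6  6  6  6  5  5  5

5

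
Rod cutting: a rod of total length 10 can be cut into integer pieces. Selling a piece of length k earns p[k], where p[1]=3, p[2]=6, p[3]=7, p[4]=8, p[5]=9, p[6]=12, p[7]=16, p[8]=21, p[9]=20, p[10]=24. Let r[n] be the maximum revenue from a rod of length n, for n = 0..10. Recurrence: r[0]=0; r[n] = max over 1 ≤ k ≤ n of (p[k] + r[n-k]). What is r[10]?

   n    0    1    2    3    4    5    6    7    8    9   10
r[n]    0    3    6    9   12   15   18   21   24   27   30

30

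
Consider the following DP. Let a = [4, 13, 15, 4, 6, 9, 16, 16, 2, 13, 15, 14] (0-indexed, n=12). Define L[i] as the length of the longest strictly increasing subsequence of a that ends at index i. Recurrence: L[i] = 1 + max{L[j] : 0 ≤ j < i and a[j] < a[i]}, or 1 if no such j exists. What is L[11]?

5

   i    0    1    2    3    4    5    6    7    8    9   10   11
a[i]    4   13   15    4    6    9   16   16    2   13   15   14
L[i]    1    2    3    1    2    3    4    4    1    4    5    5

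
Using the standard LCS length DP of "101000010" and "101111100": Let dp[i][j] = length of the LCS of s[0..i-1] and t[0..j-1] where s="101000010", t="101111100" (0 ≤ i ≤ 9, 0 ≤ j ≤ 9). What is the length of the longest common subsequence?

5

   ''  1  0  1  1  1  1  1  0  0
''  0  0  0  0  0  0  0  0  0  0
 1  0  1  1  1  1  1  1  1  1  1
 0  0  1  2  2  2  2  2  2  2  2
 1  0  1  2  3  3  3  3  3  3  3
 0  0  1  2  3  3  3  3  3  4  4
 0  0  1  2  3  3  3  3  3  4  5
 0  0  1  2  3  3  3  3  3  4  5
 0  0  1  2  3  3  3  3  3  4  5
 1  0  1  2  3  4  4  4  4  4  5
 0  0  1  2  3  4  4  4  4  5  5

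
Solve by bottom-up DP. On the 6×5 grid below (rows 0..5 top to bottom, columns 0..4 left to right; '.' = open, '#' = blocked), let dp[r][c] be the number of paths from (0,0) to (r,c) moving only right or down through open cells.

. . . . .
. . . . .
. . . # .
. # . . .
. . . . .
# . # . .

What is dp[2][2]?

r\c   0   1   2   3   4
  0   1   1   1   1   1
  1   1   2   3   4   5
  2   1   3   6   0   5
  3   1   0   6   6  11
  4   1   1   7  13  24
  5   0   1   0  13  37

6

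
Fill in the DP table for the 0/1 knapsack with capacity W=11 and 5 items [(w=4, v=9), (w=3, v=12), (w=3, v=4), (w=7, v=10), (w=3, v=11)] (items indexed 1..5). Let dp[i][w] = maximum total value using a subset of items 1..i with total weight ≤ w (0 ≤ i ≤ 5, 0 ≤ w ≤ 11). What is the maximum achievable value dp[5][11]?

32

i\w   0   1   2   3   4   5   6   7   8   9  10  11
  0   0   0   0   0   0   0   0   0   0   0   0   0
  1   0   0   0   0   9   9   9   9   9   9   9   9
  2   0   0   0  12  12  12  12  21  21  21  21  21
  3   0   0   0  12  12  12  16  21  21  21  25  25
  4   0   0   0  12  12  12  16  21  21  21  25  25
  5   0   0   0  12  12  12  23  23  23  27  32  32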